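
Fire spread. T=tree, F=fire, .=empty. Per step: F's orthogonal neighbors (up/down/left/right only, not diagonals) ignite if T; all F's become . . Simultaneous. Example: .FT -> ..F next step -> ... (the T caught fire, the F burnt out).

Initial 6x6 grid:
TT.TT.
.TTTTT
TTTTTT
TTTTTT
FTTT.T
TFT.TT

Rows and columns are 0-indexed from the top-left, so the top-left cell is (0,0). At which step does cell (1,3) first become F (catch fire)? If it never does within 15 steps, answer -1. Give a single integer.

Step 1: cell (1,3)='T' (+4 fires, +2 burnt)
Step 2: cell (1,3)='T' (+3 fires, +4 burnt)
Step 3: cell (1,3)='T' (+3 fires, +3 burnt)
Step 4: cell (1,3)='T' (+3 fires, +3 burnt)
Step 5: cell (1,3)='T' (+4 fires, +3 burnt)
Step 6: cell (1,3)='F' (+4 fires, +4 burnt)
  -> target ignites at step 6
Step 7: cell (1,3)='.' (+4 fires, +4 burnt)
Step 8: cell (1,3)='.' (+3 fires, +4 burnt)
Step 9: cell (1,3)='.' (+1 fires, +3 burnt)
Step 10: cell (1,3)='.' (+0 fires, +1 burnt)
  fire out at step 10

6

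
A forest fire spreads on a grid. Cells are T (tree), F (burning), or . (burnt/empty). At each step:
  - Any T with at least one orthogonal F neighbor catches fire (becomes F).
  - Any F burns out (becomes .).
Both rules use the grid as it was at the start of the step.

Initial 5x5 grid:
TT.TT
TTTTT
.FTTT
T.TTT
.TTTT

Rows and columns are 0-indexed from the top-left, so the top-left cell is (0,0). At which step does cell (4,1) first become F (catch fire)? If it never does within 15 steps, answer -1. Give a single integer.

Step 1: cell (4,1)='T' (+2 fires, +1 burnt)
Step 2: cell (4,1)='T' (+5 fires, +2 burnt)
Step 3: cell (4,1)='T' (+5 fires, +5 burnt)
Step 4: cell (4,1)='F' (+5 fires, +5 burnt)
  -> target ignites at step 4
Step 5: cell (4,1)='.' (+2 fires, +5 burnt)
Step 6: cell (4,1)='.' (+0 fires, +2 burnt)
  fire out at step 6

4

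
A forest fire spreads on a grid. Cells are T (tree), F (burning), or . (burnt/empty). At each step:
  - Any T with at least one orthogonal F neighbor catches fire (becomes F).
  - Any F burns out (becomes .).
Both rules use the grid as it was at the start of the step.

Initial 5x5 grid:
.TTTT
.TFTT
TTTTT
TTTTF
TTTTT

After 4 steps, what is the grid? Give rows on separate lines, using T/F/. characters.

Step 1: 7 trees catch fire, 2 burn out
  .TFTT
  .F.FT
  TTFTF
  TTTF.
  TTTTF
Step 2: 7 trees catch fire, 7 burn out
  .F.FT
  ....F
  TF.F.
  TTF..
  TTTF.
Step 3: 4 trees catch fire, 7 burn out
  ....F
  .....
  F....
  TF...
  TTF..
Step 4: 2 trees catch fire, 4 burn out
  .....
  .....
  .....
  F....
  TF...

.....
.....
.....
F....
TF...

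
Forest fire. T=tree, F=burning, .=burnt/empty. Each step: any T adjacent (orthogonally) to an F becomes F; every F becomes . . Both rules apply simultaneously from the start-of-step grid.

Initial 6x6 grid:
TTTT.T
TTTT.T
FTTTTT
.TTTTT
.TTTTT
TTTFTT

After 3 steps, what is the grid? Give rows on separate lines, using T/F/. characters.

Step 1: 5 trees catch fire, 2 burn out
  TTTT.T
  FTTT.T
  .FTTTT
  .TTTTT
  .TTFTT
  TTF.FT
Step 2: 9 trees catch fire, 5 burn out
  FTTT.T
  .FTT.T
  ..FTTT
  .FTFTT
  .TF.FT
  TF...F
Step 3: 8 trees catch fire, 9 burn out
  .FTT.T
  ..FT.T
  ...FTT
  ..F.FT
  .F...F
  F.....

.FTT.T
..FT.T
...FTT
..F.FT
.F...F
F.....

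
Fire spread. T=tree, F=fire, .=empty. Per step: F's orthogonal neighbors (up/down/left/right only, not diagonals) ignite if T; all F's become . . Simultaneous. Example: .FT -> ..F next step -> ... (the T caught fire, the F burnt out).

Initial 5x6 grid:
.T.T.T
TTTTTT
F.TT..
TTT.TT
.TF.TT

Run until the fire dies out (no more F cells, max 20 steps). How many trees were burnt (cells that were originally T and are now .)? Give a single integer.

Step 1: +4 fires, +2 burnt (F count now 4)
Step 2: +3 fires, +4 burnt (F count now 3)
Step 3: +3 fires, +3 burnt (F count now 3)
Step 4: +1 fires, +3 burnt (F count now 1)
Step 5: +2 fires, +1 burnt (F count now 2)
Step 6: +1 fires, +2 burnt (F count now 1)
Step 7: +1 fires, +1 burnt (F count now 1)
Step 8: +0 fires, +1 burnt (F count now 0)
Fire out after step 8
Initially T: 19, now '.': 26
Total burnt (originally-T cells now '.'): 15

Answer: 15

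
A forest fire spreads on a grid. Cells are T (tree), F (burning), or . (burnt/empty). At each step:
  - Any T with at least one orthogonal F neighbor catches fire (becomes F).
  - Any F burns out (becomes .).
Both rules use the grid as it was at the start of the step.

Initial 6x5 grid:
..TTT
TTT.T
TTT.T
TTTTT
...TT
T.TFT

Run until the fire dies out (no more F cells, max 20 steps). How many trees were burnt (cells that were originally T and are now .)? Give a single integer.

Step 1: +3 fires, +1 burnt (F count now 3)
Step 2: +2 fires, +3 burnt (F count now 2)
Step 3: +2 fires, +2 burnt (F count now 2)
Step 4: +3 fires, +2 burnt (F count now 3)
Step 5: +4 fires, +3 burnt (F count now 4)
Step 6: +4 fires, +4 burnt (F count now 4)
Step 7: +2 fires, +4 burnt (F count now 2)
Step 8: +0 fires, +2 burnt (F count now 0)
Fire out after step 8
Initially T: 21, now '.': 29
Total burnt (originally-T cells now '.'): 20

Answer: 20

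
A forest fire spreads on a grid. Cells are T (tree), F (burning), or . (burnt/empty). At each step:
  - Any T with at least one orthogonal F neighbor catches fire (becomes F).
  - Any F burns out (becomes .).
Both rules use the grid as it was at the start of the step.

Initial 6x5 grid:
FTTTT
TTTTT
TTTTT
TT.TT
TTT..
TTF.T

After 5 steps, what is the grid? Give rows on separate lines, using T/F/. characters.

Step 1: 4 trees catch fire, 2 burn out
  .FTTT
  FTTTT
  TTTTT
  TT.TT
  TTF..
  TF..T
Step 2: 5 trees catch fire, 4 burn out
  ..FTT
  .FTTT
  FTTTT
  TT.TT
  TF...
  F...T
Step 3: 6 trees catch fire, 5 burn out
  ...FT
  ..FTT
  .FTTT
  FF.TT
  F....
  ....T
Step 4: 3 trees catch fire, 6 burn out
  ....F
  ...FT
  ..FTT
  ...TT
  .....
  ....T
Step 5: 2 trees catch fire, 3 burn out
  .....
  ....F
  ...FT
  ...TT
  .....
  ....T

.....
....F
...FT
...TT
.....
....T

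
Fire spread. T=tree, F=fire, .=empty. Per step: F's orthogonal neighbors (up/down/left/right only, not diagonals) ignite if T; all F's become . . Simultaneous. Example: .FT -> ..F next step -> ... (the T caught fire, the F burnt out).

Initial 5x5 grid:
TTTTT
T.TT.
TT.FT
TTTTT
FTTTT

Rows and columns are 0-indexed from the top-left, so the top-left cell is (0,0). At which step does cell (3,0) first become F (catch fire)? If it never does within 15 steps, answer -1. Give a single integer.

Step 1: cell (3,0)='F' (+5 fires, +2 burnt)
  -> target ignites at step 1
Step 2: cell (3,0)='.' (+8 fires, +5 burnt)
Step 3: cell (3,0)='.' (+5 fires, +8 burnt)
Step 4: cell (3,0)='.' (+2 fires, +5 burnt)
Step 5: cell (3,0)='.' (+0 fires, +2 burnt)
  fire out at step 5

1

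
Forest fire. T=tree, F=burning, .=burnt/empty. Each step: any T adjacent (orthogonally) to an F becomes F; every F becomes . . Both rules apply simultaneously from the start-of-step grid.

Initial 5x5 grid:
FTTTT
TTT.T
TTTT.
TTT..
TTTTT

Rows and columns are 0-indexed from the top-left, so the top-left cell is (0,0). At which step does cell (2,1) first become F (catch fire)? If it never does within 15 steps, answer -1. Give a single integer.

Step 1: cell (2,1)='T' (+2 fires, +1 burnt)
Step 2: cell (2,1)='T' (+3 fires, +2 burnt)
Step 3: cell (2,1)='F' (+4 fires, +3 burnt)
  -> target ignites at step 3
Step 4: cell (2,1)='.' (+4 fires, +4 burnt)
Step 5: cell (2,1)='.' (+4 fires, +4 burnt)
Step 6: cell (2,1)='.' (+1 fires, +4 burnt)
Step 7: cell (2,1)='.' (+1 fires, +1 burnt)
Step 8: cell (2,1)='.' (+1 fires, +1 burnt)
Step 9: cell (2,1)='.' (+0 fires, +1 burnt)
  fire out at step 9

3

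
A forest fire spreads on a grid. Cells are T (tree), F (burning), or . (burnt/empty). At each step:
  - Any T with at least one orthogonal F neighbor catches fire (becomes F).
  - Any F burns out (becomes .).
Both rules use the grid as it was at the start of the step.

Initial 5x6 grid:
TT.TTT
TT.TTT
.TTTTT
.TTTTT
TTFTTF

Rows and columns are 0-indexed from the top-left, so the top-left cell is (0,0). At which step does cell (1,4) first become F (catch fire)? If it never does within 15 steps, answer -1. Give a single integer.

Step 1: cell (1,4)='T' (+5 fires, +2 burnt)
Step 2: cell (1,4)='T' (+6 fires, +5 burnt)
Step 3: cell (1,4)='T' (+4 fires, +6 burnt)
Step 4: cell (1,4)='F' (+4 fires, +4 burnt)
  -> target ignites at step 4
Step 5: cell (1,4)='.' (+4 fires, +4 burnt)
Step 6: cell (1,4)='.' (+1 fires, +4 burnt)
Step 7: cell (1,4)='.' (+0 fires, +1 burnt)
  fire out at step 7

4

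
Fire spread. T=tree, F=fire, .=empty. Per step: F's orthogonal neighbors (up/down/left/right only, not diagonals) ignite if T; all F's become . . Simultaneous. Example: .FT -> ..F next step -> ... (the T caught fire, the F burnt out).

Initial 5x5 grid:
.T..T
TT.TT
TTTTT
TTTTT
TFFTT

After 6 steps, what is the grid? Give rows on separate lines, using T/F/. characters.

Step 1: 4 trees catch fire, 2 burn out
  .T..T
  TT.TT
  TTTTT
  TFFTT
  F..FT
Step 2: 5 trees catch fire, 4 burn out
  .T..T
  TT.TT
  TFFTT
  F..FT
  ....F
Step 3: 4 trees catch fire, 5 burn out
  .T..T
  TF.TT
  F..FT
  ....F
  .....
Step 4: 4 trees catch fire, 4 burn out
  .F..T
  F..FT
  ....F
  .....
  .....
Step 5: 1 trees catch fire, 4 burn out
  ....T
  ....F
  .....
  .....
  .....
Step 6: 1 trees catch fire, 1 burn out
  ....F
  .....
  .....
  .....
  .....

....F
.....
.....
.....
.....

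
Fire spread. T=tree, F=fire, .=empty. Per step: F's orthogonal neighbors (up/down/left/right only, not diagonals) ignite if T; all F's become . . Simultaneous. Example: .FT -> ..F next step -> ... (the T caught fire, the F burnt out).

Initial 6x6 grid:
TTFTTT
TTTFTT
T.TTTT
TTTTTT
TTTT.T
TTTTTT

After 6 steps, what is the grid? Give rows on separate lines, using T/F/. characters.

Step 1: 5 trees catch fire, 2 burn out
  TF.FTT
  TTF.FT
  T.TFTT
  TTTTTT
  TTTT.T
  TTTTTT
Step 2: 7 trees catch fire, 5 burn out
  F...FT
  TF...F
  T.F.FT
  TTTFTT
  TTTT.T
  TTTTTT
Step 3: 6 trees catch fire, 7 burn out
  .....F
  F.....
  T....F
  TTF.FT
  TTTF.T
  TTTTTT
Step 4: 5 trees catch fire, 6 burn out
  ......
  ......
  F.....
  TF...F
  TTF..T
  TTTFTT
Step 5: 5 trees catch fire, 5 burn out
  ......
  ......
  ......
  F.....
  TF...F
  TTF.FT
Step 6: 3 trees catch fire, 5 burn out
  ......
  ......
  ......
  ......
  F.....
  TF...F

......
......
......
......
F.....
TF...F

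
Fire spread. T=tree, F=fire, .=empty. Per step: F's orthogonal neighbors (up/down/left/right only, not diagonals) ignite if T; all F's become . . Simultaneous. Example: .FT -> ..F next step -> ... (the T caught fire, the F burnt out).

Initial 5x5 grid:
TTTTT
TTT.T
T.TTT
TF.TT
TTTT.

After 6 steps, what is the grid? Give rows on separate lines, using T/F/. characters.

Step 1: 2 trees catch fire, 1 burn out
  TTTTT
  TTT.T
  T.TTT
  F..TT
  TFTT.
Step 2: 3 trees catch fire, 2 burn out
  TTTTT
  TTT.T
  F.TTT
  ...TT
  F.FT.
Step 3: 2 trees catch fire, 3 burn out
  TTTTT
  FTT.T
  ..TTT
  ...TT
  ...F.
Step 4: 3 trees catch fire, 2 burn out
  FTTTT
  .FT.T
  ..TTT
  ...FT
  .....
Step 5: 4 trees catch fire, 3 burn out
  .FTTT
  ..F.T
  ..TFT
  ....F
  .....
Step 6: 3 trees catch fire, 4 burn out
  ..FTT
  ....T
  ..F.F
  .....
  .....

..FTT
....T
..F.F
.....
.....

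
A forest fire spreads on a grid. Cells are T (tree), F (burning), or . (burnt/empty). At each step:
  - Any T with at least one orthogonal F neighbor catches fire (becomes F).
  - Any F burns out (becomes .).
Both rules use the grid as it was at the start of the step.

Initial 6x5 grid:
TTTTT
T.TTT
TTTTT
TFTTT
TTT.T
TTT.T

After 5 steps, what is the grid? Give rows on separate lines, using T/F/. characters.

Step 1: 4 trees catch fire, 1 burn out
  TTTTT
  T.TTT
  TFTTT
  F.FTT
  TFT.T
  TTT.T
Step 2: 6 trees catch fire, 4 burn out
  TTTTT
  T.TTT
  F.FTT
  ...FT
  F.F.T
  TFT.T
Step 3: 6 trees catch fire, 6 burn out
  TTTTT
  F.FTT
  ...FT
  ....F
  ....T
  F.F.T
Step 4: 5 trees catch fire, 6 burn out
  FTFTT
  ...FT
  ....F
  .....
  ....F
  ....T
Step 5: 4 trees catch fire, 5 burn out
  .F.FT
  ....F
  .....
  .....
  .....
  ....F

.F.FT
....F
.....
.....
.....
....F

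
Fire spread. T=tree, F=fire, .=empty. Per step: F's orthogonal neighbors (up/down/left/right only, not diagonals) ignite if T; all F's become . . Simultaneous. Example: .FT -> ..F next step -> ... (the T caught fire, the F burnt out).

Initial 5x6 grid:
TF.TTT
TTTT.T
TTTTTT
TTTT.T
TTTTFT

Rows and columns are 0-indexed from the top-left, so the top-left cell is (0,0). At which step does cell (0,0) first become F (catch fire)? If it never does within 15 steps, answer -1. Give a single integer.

Step 1: cell (0,0)='F' (+4 fires, +2 burnt)
  -> target ignites at step 1
Step 2: cell (0,0)='.' (+6 fires, +4 burnt)
Step 3: cell (0,0)='.' (+8 fires, +6 burnt)
Step 4: cell (0,0)='.' (+5 fires, +8 burnt)
Step 5: cell (0,0)='.' (+2 fires, +5 burnt)
Step 6: cell (0,0)='.' (+0 fires, +2 burnt)
  fire out at step 6

1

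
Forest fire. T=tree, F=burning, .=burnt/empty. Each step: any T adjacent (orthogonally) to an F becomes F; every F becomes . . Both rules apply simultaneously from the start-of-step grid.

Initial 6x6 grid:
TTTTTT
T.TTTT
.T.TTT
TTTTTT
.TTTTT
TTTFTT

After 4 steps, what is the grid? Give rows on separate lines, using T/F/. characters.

Step 1: 3 trees catch fire, 1 burn out
  TTTTTT
  T.TTTT
  .T.TTT
  TTTTTT
  .TTFTT
  TTF.FT
Step 2: 5 trees catch fire, 3 burn out
  TTTTTT
  T.TTTT
  .T.TTT
  TTTFTT
  .TF.FT
  TF...F
Step 3: 6 trees catch fire, 5 burn out
  TTTTTT
  T.TTTT
  .T.FTT
  TTF.FT
  .F...F
  F.....
Step 4: 4 trees catch fire, 6 burn out
  TTTTTT
  T.TFTT
  .T..FT
  TF...F
  ......
  ......

TTTTTT
T.TFTT
.T..FT
TF...F
......
......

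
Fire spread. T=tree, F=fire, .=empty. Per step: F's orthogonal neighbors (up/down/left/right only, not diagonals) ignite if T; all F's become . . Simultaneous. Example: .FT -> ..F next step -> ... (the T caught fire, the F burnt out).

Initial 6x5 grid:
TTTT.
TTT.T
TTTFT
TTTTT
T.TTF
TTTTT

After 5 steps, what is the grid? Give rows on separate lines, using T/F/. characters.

Step 1: 6 trees catch fire, 2 burn out
  TTTT.
  TTT.T
  TTF.F
  TTTFF
  T.TF.
  TTTTF
Step 2: 6 trees catch fire, 6 burn out
  TTTT.
  TTF.F
  TF...
  TTF..
  T.F..
  TTTF.
Step 3: 5 trees catch fire, 6 burn out
  TTFT.
  TF...
  F....
  TF...
  T....
  TTF..
Step 4: 5 trees catch fire, 5 burn out
  TF.F.
  F....
  .....
  F....
  T....
  TF...
Step 5: 3 trees catch fire, 5 burn out
  F....
  .....
  .....
  .....
  F....
  F....

F....
.....
.....
.....
F....
F....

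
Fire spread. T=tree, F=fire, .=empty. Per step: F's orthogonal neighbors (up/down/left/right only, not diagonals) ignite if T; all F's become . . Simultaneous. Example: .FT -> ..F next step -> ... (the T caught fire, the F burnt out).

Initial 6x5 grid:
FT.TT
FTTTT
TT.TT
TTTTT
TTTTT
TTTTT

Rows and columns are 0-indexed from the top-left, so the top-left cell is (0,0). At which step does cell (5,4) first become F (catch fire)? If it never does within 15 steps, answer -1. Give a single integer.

Step 1: cell (5,4)='T' (+3 fires, +2 burnt)
Step 2: cell (5,4)='T' (+3 fires, +3 burnt)
Step 3: cell (5,4)='T' (+3 fires, +3 burnt)
Step 4: cell (5,4)='T' (+6 fires, +3 burnt)
Step 5: cell (5,4)='T' (+5 fires, +6 burnt)
Step 6: cell (5,4)='T' (+3 fires, +5 burnt)
Step 7: cell (5,4)='T' (+2 fires, +3 burnt)
Step 8: cell (5,4)='F' (+1 fires, +2 burnt)
  -> target ignites at step 8
Step 9: cell (5,4)='.' (+0 fires, +1 burnt)
  fire out at step 9

8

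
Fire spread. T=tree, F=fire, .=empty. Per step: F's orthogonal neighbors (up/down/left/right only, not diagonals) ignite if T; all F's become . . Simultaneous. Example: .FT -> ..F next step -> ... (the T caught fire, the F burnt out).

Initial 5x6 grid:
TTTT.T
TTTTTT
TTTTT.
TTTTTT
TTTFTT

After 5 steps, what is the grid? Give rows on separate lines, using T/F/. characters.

Step 1: 3 trees catch fire, 1 burn out
  TTTT.T
  TTTTTT
  TTTTT.
  TTTFTT
  TTF.FT
Step 2: 5 trees catch fire, 3 burn out
  TTTT.T
  TTTTTT
  TTTFT.
  TTF.FT
  TF...F
Step 3: 6 trees catch fire, 5 burn out
  TTTT.T
  TTTFTT
  TTF.F.
  TF...F
  F.....
Step 4: 5 trees catch fire, 6 burn out
  TTTF.T
  TTF.FT
  TF....
  F.....
  ......
Step 5: 4 trees catch fire, 5 burn out
  TTF..T
  TF...F
  F.....
  ......
  ......

TTF..T
TF...F
F.....
......
......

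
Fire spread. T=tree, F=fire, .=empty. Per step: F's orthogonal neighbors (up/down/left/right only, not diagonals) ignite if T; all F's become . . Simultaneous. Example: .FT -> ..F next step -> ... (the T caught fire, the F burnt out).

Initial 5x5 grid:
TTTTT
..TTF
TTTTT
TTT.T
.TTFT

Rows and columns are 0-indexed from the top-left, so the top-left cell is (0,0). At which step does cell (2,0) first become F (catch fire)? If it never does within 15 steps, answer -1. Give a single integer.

Step 1: cell (2,0)='T' (+5 fires, +2 burnt)
Step 2: cell (2,0)='T' (+6 fires, +5 burnt)
Step 3: cell (2,0)='T' (+3 fires, +6 burnt)
Step 4: cell (2,0)='T' (+3 fires, +3 burnt)
Step 5: cell (2,0)='F' (+2 fires, +3 burnt)
  -> target ignites at step 5
Step 6: cell (2,0)='.' (+0 fires, +2 burnt)
  fire out at step 6

5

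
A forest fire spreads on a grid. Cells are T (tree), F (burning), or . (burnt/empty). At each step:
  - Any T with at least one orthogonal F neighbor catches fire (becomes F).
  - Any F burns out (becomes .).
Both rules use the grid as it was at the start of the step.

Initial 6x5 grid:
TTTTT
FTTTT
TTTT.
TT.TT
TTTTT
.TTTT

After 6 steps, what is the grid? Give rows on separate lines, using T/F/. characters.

Step 1: 3 trees catch fire, 1 burn out
  FTTTT
  .FTTT
  FTTT.
  TT.TT
  TTTTT
  .TTTT
Step 2: 4 trees catch fire, 3 burn out
  .FTTT
  ..FTT
  .FTT.
  FT.TT
  TTTTT
  .TTTT
Step 3: 5 trees catch fire, 4 burn out
  ..FTT
  ...FT
  ..FT.
  .F.TT
  FTTTT
  .TTTT
Step 4: 4 trees catch fire, 5 burn out
  ...FT
  ....F
  ...F.
  ...TT
  .FTTT
  .TTTT
Step 5: 4 trees catch fire, 4 burn out
  ....F
  .....
  .....
  ...FT
  ..FTT
  .FTTT
Step 6: 3 trees catch fire, 4 burn out
  .....
  .....
  .....
  ....F
  ...FT
  ..FTT

.....
.....
.....
....F
...FT
..FTT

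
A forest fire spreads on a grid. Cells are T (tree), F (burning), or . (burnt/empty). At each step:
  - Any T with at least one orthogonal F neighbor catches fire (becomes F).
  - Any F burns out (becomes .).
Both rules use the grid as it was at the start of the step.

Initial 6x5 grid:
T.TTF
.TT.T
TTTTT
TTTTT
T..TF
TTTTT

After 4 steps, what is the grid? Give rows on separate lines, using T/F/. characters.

Step 1: 5 trees catch fire, 2 burn out
  T.TF.
  .TT.F
  TTTTT
  TTTTF
  T..F.
  TTTTF
Step 2: 4 trees catch fire, 5 burn out
  T.F..
  .TT..
  TTTTF
  TTTF.
  T....
  TTTF.
Step 3: 4 trees catch fire, 4 burn out
  T....
  .TF..
  TTTF.
  TTF..
  T....
  TTF..
Step 4: 4 trees catch fire, 4 burn out
  T....
  .F...
  TTF..
  TF...
  T....
  TF...

T....
.F...
TTF..
TF...
T....
TF...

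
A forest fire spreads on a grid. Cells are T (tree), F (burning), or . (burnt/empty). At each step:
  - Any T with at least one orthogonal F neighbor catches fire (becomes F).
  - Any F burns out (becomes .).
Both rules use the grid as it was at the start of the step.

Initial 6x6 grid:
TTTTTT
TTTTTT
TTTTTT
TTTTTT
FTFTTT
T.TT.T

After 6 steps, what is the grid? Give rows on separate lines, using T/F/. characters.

Step 1: 6 trees catch fire, 2 burn out
  TTTTTT
  TTTTTT
  TTTTTT
  FTFTTT
  .F.FTT
  F.FT.T
Step 2: 6 trees catch fire, 6 burn out
  TTTTTT
  TTTTTT
  FTFTTT
  .F.FTT
  ....FT
  ...F.T
Step 3: 6 trees catch fire, 6 burn out
  TTTTTT
  FTFTTT
  .F.FTT
  ....FT
  .....F
  .....T
Step 4: 7 trees catch fire, 6 burn out
  FTFTTT
  .F.FTT
  ....FT
  .....F
  ......
  .....F
Step 5: 4 trees catch fire, 7 burn out
  .F.FTT
  ....FT
  .....F
  ......
  ......
  ......
Step 6: 2 trees catch fire, 4 burn out
  ....FT
  .....F
  ......
  ......
  ......
  ......

....FT
.....F
......
......
......
......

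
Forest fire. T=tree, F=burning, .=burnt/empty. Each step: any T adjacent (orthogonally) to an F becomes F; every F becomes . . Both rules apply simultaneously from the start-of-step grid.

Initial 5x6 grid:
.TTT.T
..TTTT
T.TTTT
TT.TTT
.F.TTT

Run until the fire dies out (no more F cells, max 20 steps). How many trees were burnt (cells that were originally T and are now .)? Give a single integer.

Step 1: +1 fires, +1 burnt (F count now 1)
Step 2: +1 fires, +1 burnt (F count now 1)
Step 3: +1 fires, +1 burnt (F count now 1)
Step 4: +0 fires, +1 burnt (F count now 0)
Fire out after step 4
Initially T: 21, now '.': 12
Total burnt (originally-T cells now '.'): 3

Answer: 3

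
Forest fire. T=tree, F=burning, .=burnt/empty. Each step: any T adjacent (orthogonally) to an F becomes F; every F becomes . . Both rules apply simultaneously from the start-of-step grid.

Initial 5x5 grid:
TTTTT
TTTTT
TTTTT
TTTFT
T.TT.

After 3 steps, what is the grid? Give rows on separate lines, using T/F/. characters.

Step 1: 4 trees catch fire, 1 burn out
  TTTTT
  TTTTT
  TTTFT
  TTF.F
  T.TF.
Step 2: 5 trees catch fire, 4 burn out
  TTTTT
  TTTFT
  TTF.F
  TF...
  T.F..
Step 3: 5 trees catch fire, 5 burn out
  TTTFT
  TTF.F
  TF...
  F....
  T....

TTTFT
TTF.F
TF...
F....
T....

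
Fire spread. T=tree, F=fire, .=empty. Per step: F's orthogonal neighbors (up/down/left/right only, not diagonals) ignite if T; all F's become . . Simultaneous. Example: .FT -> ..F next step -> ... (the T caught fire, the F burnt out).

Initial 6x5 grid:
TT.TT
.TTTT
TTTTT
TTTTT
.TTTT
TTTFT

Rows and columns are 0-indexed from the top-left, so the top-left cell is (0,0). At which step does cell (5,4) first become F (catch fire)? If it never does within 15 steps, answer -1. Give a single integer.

Step 1: cell (5,4)='F' (+3 fires, +1 burnt)
  -> target ignites at step 1
Step 2: cell (5,4)='.' (+4 fires, +3 burnt)
Step 3: cell (5,4)='.' (+5 fires, +4 burnt)
Step 4: cell (5,4)='.' (+4 fires, +5 burnt)
Step 5: cell (5,4)='.' (+5 fires, +4 burnt)
Step 6: cell (5,4)='.' (+3 fires, +5 burnt)
Step 7: cell (5,4)='.' (+1 fires, +3 burnt)
Step 8: cell (5,4)='.' (+1 fires, +1 burnt)
Step 9: cell (5,4)='.' (+0 fires, +1 burnt)
  fire out at step 9

1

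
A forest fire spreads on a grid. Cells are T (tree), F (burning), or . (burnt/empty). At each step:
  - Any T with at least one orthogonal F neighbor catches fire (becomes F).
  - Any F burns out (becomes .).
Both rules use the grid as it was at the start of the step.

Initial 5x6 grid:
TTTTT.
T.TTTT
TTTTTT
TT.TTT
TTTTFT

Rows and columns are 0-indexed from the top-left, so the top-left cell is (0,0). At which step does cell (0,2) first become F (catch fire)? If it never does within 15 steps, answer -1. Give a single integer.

Step 1: cell (0,2)='T' (+3 fires, +1 burnt)
Step 2: cell (0,2)='T' (+4 fires, +3 burnt)
Step 3: cell (0,2)='T' (+4 fires, +4 burnt)
Step 4: cell (0,2)='T' (+6 fires, +4 burnt)
Step 5: cell (0,2)='T' (+4 fires, +6 burnt)
Step 6: cell (0,2)='F' (+2 fires, +4 burnt)
  -> target ignites at step 6
Step 7: cell (0,2)='.' (+2 fires, +2 burnt)
Step 8: cell (0,2)='.' (+1 fires, +2 burnt)
Step 9: cell (0,2)='.' (+0 fires, +1 burnt)
  fire out at step 9

6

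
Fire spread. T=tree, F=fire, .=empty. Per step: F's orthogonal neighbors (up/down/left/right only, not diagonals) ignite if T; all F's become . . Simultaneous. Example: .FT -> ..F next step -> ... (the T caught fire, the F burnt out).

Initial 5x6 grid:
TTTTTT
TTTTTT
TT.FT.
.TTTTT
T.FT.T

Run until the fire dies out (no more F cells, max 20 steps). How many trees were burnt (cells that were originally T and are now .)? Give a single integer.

Step 1: +5 fires, +2 burnt (F count now 5)
Step 2: +5 fires, +5 burnt (F count now 5)
Step 3: +6 fires, +5 burnt (F count now 6)
Step 4: +5 fires, +6 burnt (F count now 5)
Step 5: +1 fires, +5 burnt (F count now 1)
Step 6: +0 fires, +1 burnt (F count now 0)
Fire out after step 6
Initially T: 23, now '.': 29
Total burnt (originally-T cells now '.'): 22

Answer: 22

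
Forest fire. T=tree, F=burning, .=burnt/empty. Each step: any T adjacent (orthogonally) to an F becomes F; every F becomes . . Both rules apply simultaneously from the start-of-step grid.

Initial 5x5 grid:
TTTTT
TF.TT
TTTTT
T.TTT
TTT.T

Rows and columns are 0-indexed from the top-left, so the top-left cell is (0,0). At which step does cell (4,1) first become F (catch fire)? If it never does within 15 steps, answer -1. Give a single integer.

Step 1: cell (4,1)='T' (+3 fires, +1 burnt)
Step 2: cell (4,1)='T' (+4 fires, +3 burnt)
Step 3: cell (4,1)='T' (+4 fires, +4 burnt)
Step 4: cell (4,1)='T' (+6 fires, +4 burnt)
Step 5: cell (4,1)='F' (+3 fires, +6 burnt)
  -> target ignites at step 5
Step 6: cell (4,1)='.' (+1 fires, +3 burnt)
Step 7: cell (4,1)='.' (+0 fires, +1 burnt)
  fire out at step 7

5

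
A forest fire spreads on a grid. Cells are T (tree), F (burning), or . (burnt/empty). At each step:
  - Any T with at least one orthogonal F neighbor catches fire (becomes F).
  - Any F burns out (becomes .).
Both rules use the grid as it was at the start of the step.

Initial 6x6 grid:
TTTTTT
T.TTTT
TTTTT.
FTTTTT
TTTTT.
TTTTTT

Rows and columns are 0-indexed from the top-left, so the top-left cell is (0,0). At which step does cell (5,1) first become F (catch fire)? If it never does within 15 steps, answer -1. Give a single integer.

Step 1: cell (5,1)='T' (+3 fires, +1 burnt)
Step 2: cell (5,1)='T' (+5 fires, +3 burnt)
Step 3: cell (5,1)='F' (+5 fires, +5 burnt)
  -> target ignites at step 3
Step 4: cell (5,1)='.' (+6 fires, +5 burnt)
Step 5: cell (5,1)='.' (+6 fires, +6 burnt)
Step 6: cell (5,1)='.' (+3 fires, +6 burnt)
Step 7: cell (5,1)='.' (+3 fires, +3 burnt)
Step 8: cell (5,1)='.' (+1 fires, +3 burnt)
Step 9: cell (5,1)='.' (+0 fires, +1 burnt)
  fire out at step 9

3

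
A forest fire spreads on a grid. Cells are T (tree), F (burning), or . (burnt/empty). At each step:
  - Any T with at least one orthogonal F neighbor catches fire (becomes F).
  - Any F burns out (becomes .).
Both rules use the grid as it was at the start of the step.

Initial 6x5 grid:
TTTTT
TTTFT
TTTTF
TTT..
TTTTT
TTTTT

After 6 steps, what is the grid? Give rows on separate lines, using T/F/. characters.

Step 1: 4 trees catch fire, 2 burn out
  TTTFT
  TTF.F
  TTTF.
  TTT..
  TTTTT
  TTTTT
Step 2: 4 trees catch fire, 4 burn out
  TTF.F
  TF...
  TTF..
  TTT..
  TTTTT
  TTTTT
Step 3: 4 trees catch fire, 4 burn out
  TF...
  F....
  TF...
  TTF..
  TTTTT
  TTTTT
Step 4: 4 trees catch fire, 4 burn out
  F....
  .....
  F....
  TF...
  TTFTT
  TTTTT
Step 5: 4 trees catch fire, 4 burn out
  .....
  .....
  .....
  F....
  TF.FT
  TTFTT
Step 6: 4 trees catch fire, 4 burn out
  .....
  .....
  .....
  .....
  F...F
  TF.FT

.....
.....
.....
.....
F...F
TF.FT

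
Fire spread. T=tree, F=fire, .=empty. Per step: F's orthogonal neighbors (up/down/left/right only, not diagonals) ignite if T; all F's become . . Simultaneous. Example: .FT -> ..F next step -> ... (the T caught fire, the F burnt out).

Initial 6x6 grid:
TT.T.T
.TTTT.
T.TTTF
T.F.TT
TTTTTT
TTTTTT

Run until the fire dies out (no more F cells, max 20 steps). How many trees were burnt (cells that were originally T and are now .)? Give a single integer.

Step 1: +4 fires, +2 burnt (F count now 4)
Step 2: +8 fires, +4 burnt (F count now 8)
Step 3: +7 fires, +8 burnt (F count now 7)
Step 4: +5 fires, +7 burnt (F count now 5)
Step 5: +2 fires, +5 burnt (F count now 2)
Step 6: +0 fires, +2 burnt (F count now 0)
Fire out after step 6
Initially T: 27, now '.': 35
Total burnt (originally-T cells now '.'): 26

Answer: 26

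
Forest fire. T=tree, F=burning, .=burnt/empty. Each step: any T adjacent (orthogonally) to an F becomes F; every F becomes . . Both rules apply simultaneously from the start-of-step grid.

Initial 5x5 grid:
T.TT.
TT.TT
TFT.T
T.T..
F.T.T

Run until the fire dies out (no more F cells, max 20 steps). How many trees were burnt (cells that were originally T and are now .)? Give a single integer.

Step 1: +4 fires, +2 burnt (F count now 4)
Step 2: +2 fires, +4 burnt (F count now 2)
Step 3: +2 fires, +2 burnt (F count now 2)
Step 4: +0 fires, +2 burnt (F count now 0)
Fire out after step 4
Initially T: 14, now '.': 19
Total burnt (originally-T cells now '.'): 8

Answer: 8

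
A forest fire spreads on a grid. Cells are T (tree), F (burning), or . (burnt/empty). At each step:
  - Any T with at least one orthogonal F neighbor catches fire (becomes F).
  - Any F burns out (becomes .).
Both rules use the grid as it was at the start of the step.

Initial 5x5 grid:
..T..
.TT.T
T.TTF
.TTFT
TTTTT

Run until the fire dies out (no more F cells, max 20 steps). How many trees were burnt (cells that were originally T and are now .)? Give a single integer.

Answer: 14

Derivation:
Step 1: +5 fires, +2 burnt (F count now 5)
Step 2: +4 fires, +5 burnt (F count now 4)
Step 3: +2 fires, +4 burnt (F count now 2)
Step 4: +3 fires, +2 burnt (F count now 3)
Step 5: +0 fires, +3 burnt (F count now 0)
Fire out after step 5
Initially T: 15, now '.': 24
Total burnt (originally-T cells now '.'): 14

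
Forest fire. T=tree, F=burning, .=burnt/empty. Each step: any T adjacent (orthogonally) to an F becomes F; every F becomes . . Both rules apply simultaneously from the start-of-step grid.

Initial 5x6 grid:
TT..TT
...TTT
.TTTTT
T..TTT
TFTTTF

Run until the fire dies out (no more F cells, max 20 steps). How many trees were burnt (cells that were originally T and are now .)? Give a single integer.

Step 1: +4 fires, +2 burnt (F count now 4)
Step 2: +4 fires, +4 burnt (F count now 4)
Step 3: +3 fires, +4 burnt (F count now 3)
Step 4: +3 fires, +3 burnt (F count now 3)
Step 5: +3 fires, +3 burnt (F count now 3)
Step 6: +1 fires, +3 burnt (F count now 1)
Step 7: +0 fires, +1 burnt (F count now 0)
Fire out after step 7
Initially T: 20, now '.': 28
Total burnt (originally-T cells now '.'): 18

Answer: 18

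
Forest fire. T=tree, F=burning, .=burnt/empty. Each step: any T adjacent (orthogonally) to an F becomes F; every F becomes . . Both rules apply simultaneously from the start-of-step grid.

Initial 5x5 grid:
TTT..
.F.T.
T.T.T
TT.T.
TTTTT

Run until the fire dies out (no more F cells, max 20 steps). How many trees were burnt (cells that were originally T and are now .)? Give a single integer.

Answer: 3

Derivation:
Step 1: +1 fires, +1 burnt (F count now 1)
Step 2: +2 fires, +1 burnt (F count now 2)
Step 3: +0 fires, +2 burnt (F count now 0)
Fire out after step 3
Initially T: 15, now '.': 13
Total burnt (originally-T cells now '.'): 3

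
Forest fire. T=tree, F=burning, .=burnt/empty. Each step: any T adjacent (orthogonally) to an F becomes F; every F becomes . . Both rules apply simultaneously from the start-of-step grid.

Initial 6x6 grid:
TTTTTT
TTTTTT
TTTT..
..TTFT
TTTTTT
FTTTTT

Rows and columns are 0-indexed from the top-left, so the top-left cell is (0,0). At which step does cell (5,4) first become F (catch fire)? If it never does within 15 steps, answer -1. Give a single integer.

Step 1: cell (5,4)='T' (+5 fires, +2 burnt)
Step 2: cell (5,4)='F' (+7 fires, +5 burnt)
  -> target ignites at step 2
Step 3: cell (5,4)='.' (+5 fires, +7 burnt)
Step 4: cell (5,4)='.' (+4 fires, +5 burnt)
Step 5: cell (5,4)='.' (+5 fires, +4 burnt)
Step 6: cell (5,4)='.' (+3 fires, +5 burnt)
Step 7: cell (5,4)='.' (+1 fires, +3 burnt)
Step 8: cell (5,4)='.' (+0 fires, +1 burnt)
  fire out at step 8

2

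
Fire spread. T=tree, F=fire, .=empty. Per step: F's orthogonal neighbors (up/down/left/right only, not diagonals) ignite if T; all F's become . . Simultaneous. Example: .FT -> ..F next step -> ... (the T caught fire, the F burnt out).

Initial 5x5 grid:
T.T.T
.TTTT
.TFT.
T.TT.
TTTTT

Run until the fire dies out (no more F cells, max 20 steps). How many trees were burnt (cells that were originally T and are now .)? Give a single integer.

Answer: 16

Derivation:
Step 1: +4 fires, +1 burnt (F count now 4)
Step 2: +5 fires, +4 burnt (F count now 5)
Step 3: +3 fires, +5 burnt (F count now 3)
Step 4: +3 fires, +3 burnt (F count now 3)
Step 5: +1 fires, +3 burnt (F count now 1)
Step 6: +0 fires, +1 burnt (F count now 0)
Fire out after step 6
Initially T: 17, now '.': 24
Total burnt (originally-T cells now '.'): 16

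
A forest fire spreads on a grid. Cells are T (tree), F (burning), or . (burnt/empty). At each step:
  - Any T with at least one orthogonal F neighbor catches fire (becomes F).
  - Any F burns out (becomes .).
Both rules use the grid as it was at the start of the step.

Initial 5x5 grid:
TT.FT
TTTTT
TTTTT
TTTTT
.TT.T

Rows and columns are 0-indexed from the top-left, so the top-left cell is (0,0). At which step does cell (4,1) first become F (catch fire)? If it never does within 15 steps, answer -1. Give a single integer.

Step 1: cell (4,1)='T' (+2 fires, +1 burnt)
Step 2: cell (4,1)='T' (+3 fires, +2 burnt)
Step 3: cell (4,1)='T' (+4 fires, +3 burnt)
Step 4: cell (4,1)='T' (+5 fires, +4 burnt)
Step 5: cell (4,1)='T' (+5 fires, +5 burnt)
Step 6: cell (4,1)='F' (+2 fires, +5 burnt)
  -> target ignites at step 6
Step 7: cell (4,1)='.' (+0 fires, +2 burnt)
  fire out at step 7

6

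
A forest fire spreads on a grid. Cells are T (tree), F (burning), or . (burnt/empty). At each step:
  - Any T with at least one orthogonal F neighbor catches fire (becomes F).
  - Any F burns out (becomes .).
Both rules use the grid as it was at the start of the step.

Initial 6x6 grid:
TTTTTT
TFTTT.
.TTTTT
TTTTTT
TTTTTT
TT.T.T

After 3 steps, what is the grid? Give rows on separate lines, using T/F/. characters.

Step 1: 4 trees catch fire, 1 burn out
  TFTTTT
  F.FTT.
  .FTTTT
  TTTTTT
  TTTTTT
  TT.T.T
Step 2: 5 trees catch fire, 4 burn out
  F.FTTT
  ...FT.
  ..FTTT
  TFTTTT
  TTTTTT
  TT.T.T
Step 3: 6 trees catch fire, 5 burn out
  ...FTT
  ....F.
  ...FTT
  F.FTTT
  TFTTTT
  TT.T.T

...FTT
....F.
...FTT
F.FTTT
TFTTTT
TT.T.T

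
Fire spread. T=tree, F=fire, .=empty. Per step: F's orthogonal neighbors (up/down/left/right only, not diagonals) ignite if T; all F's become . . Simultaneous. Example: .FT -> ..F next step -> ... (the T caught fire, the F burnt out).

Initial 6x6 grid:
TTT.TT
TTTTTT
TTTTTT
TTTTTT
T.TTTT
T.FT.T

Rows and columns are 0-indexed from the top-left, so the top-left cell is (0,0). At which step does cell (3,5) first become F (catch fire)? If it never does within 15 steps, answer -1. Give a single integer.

Step 1: cell (3,5)='T' (+2 fires, +1 burnt)
Step 2: cell (3,5)='T' (+2 fires, +2 burnt)
Step 3: cell (3,5)='T' (+4 fires, +2 burnt)
Step 4: cell (3,5)='T' (+6 fires, +4 burnt)
Step 5: cell (3,5)='F' (+8 fires, +6 burnt)
  -> target ignites at step 5
Step 6: cell (3,5)='.' (+5 fires, +8 burnt)
Step 7: cell (3,5)='.' (+3 fires, +5 burnt)
Step 8: cell (3,5)='.' (+1 fires, +3 burnt)
Step 9: cell (3,5)='.' (+0 fires, +1 burnt)
  fire out at step 9

5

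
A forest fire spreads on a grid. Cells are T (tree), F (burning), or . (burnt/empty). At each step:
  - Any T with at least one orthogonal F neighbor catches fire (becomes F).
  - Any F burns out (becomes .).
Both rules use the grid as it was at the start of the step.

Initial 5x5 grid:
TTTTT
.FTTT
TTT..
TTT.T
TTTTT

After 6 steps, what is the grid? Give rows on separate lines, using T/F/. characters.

Step 1: 3 trees catch fire, 1 burn out
  TFTTT
  ..FTT
  TFT..
  TTT.T
  TTTTT
Step 2: 6 trees catch fire, 3 burn out
  F.FTT
  ...FT
  F.F..
  TFT.T
  TTTTT
Step 3: 5 trees catch fire, 6 burn out
  ...FT
  ....F
  .....
  F.F.T
  TFTTT
Step 4: 3 trees catch fire, 5 burn out
  ....F
  .....
  .....
  ....T
  F.FTT
Step 5: 1 trees catch fire, 3 burn out
  .....
  .....
  .....
  ....T
  ...FT
Step 6: 1 trees catch fire, 1 burn out
  .....
  .....
  .....
  ....T
  ....F

.....
.....
.....
....T
....F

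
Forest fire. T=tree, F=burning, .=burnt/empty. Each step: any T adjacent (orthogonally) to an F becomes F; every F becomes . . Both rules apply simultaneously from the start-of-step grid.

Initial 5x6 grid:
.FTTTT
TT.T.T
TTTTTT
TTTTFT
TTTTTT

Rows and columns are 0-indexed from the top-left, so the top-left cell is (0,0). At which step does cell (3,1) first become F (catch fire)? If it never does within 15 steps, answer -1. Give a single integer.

Step 1: cell (3,1)='T' (+6 fires, +2 burnt)
Step 2: cell (3,1)='T' (+8 fires, +6 burnt)
Step 3: cell (3,1)='F' (+7 fires, +8 burnt)
  -> target ignites at step 3
Step 4: cell (3,1)='.' (+3 fires, +7 burnt)
Step 5: cell (3,1)='.' (+1 fires, +3 burnt)
Step 6: cell (3,1)='.' (+0 fires, +1 burnt)
  fire out at step 6

3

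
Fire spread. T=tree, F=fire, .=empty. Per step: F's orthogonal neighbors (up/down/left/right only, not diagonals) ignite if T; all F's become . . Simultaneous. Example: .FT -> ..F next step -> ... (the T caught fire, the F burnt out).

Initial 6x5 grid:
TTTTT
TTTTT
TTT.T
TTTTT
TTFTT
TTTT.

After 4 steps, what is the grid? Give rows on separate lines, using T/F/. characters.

Step 1: 4 trees catch fire, 1 burn out
  TTTTT
  TTTTT
  TTT.T
  TTFTT
  TF.FT
  TTFT.
Step 2: 7 trees catch fire, 4 burn out
  TTTTT
  TTTTT
  TTF.T
  TF.FT
  F...F
  TF.F.
Step 3: 5 trees catch fire, 7 burn out
  TTTTT
  TTFTT
  TF..T
  F...F
  .....
  F....
Step 4: 5 trees catch fire, 5 burn out
  TTFTT
  TF.FT
  F...F
  .....
  .....
  .....

TTFTT
TF.FT
F...F
.....
.....
.....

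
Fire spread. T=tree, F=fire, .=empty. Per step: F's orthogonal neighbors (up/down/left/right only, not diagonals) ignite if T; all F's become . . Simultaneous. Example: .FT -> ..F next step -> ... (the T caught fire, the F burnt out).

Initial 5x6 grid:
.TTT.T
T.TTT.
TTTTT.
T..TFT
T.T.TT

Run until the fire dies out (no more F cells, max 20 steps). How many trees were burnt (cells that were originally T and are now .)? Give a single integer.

Step 1: +4 fires, +1 burnt (F count now 4)
Step 2: +3 fires, +4 burnt (F count now 3)
Step 3: +2 fires, +3 burnt (F count now 2)
Step 4: +3 fires, +2 burnt (F count now 3)
Step 5: +2 fires, +3 burnt (F count now 2)
Step 6: +3 fires, +2 burnt (F count now 3)
Step 7: +1 fires, +3 burnt (F count now 1)
Step 8: +0 fires, +1 burnt (F count now 0)
Fire out after step 8
Initially T: 20, now '.': 28
Total burnt (originally-T cells now '.'): 18

Answer: 18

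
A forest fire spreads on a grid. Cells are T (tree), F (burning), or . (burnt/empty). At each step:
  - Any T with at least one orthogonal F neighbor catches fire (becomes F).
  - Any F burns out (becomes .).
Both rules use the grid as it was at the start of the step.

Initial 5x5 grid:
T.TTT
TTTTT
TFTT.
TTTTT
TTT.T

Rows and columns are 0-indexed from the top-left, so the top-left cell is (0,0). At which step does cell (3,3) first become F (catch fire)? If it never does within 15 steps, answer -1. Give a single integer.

Step 1: cell (3,3)='T' (+4 fires, +1 burnt)
Step 2: cell (3,3)='T' (+6 fires, +4 burnt)
Step 3: cell (3,3)='F' (+6 fires, +6 burnt)
  -> target ignites at step 3
Step 4: cell (3,3)='.' (+3 fires, +6 burnt)
Step 5: cell (3,3)='.' (+2 fires, +3 burnt)
Step 6: cell (3,3)='.' (+0 fires, +2 burnt)
  fire out at step 6

3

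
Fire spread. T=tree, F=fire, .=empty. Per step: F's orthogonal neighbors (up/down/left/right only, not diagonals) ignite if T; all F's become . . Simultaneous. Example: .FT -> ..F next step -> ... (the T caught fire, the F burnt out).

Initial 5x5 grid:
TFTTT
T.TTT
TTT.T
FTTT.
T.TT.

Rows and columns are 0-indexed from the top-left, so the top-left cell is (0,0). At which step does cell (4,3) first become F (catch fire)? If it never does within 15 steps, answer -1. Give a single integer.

Step 1: cell (4,3)='T' (+5 fires, +2 burnt)
Step 2: cell (4,3)='T' (+5 fires, +5 burnt)
Step 3: cell (4,3)='T' (+5 fires, +5 burnt)
Step 4: cell (4,3)='F' (+2 fires, +5 burnt)
  -> target ignites at step 4
Step 5: cell (4,3)='.' (+1 fires, +2 burnt)
Step 6: cell (4,3)='.' (+0 fires, +1 burnt)
  fire out at step 6

4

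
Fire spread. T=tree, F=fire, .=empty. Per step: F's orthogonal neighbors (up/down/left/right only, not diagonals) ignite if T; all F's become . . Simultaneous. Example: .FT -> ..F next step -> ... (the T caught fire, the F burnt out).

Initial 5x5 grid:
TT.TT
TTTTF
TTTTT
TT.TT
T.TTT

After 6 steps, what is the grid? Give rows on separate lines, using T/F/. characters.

Step 1: 3 trees catch fire, 1 burn out
  TT.TF
  TTTF.
  TTTTF
  TT.TT
  T.TTT
Step 2: 4 trees catch fire, 3 burn out
  TT.F.
  TTF..
  TTTF.
  TT.TF
  T.TTT
Step 3: 4 trees catch fire, 4 burn out
  TT...
  TF...
  TTF..
  TT.F.
  T.TTF
Step 4: 4 trees catch fire, 4 burn out
  TF...
  F....
  TF...
  TT...
  T.TF.
Step 5: 4 trees catch fire, 4 burn out
  F....
  .....
  F....
  TF...
  T.F..
Step 6: 1 trees catch fire, 4 burn out
  .....
  .....
  .....
  F....
  T....

.....
.....
.....
F....
T....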